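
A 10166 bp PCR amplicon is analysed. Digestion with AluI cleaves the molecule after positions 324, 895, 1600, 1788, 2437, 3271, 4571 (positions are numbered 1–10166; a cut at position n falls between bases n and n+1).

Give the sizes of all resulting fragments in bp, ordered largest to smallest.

Linear molecule, 7 cuts → 8 fragments:
  324 − 0 = 324 bp
  895 − 324 = 571 bp
  1600 − 895 = 705 bp
  1788 − 1600 = 188 bp
  2437 − 1788 = 649 bp
  3271 − 2437 = 834 bp
  4571 − 3271 = 1300 bp
  10166 − 4571 = 5595 bp
Sorted largest to smallest: 5595, 1300, 834, 705, 649, 571, 324, 188 bp.

5595, 1300, 834, 705, 649, 571, 324, 188 bp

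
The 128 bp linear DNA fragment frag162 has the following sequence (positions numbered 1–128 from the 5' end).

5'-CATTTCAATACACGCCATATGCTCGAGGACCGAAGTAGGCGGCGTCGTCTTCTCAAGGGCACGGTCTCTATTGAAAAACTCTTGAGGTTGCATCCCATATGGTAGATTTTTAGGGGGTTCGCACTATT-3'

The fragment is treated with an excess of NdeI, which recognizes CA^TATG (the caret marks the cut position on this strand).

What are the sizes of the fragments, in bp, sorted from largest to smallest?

80, 31, 17 bp

NdeI sites (CATATG) start at positions 16, 96.
NdeI cuts after base 2 of each site, so after positions 17, 97.
Linear molecule, 2 cuts → 3 fragments:
  1–17 → 17 bp
  18–97 → 80 bp
  98–128 → 31 bp
Sorted largest to smallest: 80, 31, 17 bp.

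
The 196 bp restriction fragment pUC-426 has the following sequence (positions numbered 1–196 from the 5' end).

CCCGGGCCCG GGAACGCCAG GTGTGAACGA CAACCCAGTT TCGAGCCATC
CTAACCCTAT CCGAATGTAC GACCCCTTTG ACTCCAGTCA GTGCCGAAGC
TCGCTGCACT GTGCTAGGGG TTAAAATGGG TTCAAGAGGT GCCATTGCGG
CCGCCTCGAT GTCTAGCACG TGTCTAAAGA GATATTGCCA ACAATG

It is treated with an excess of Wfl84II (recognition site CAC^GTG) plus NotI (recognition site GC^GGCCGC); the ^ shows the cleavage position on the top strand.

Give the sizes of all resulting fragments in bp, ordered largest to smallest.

148, 27, 21 bp

The Wfl84II site (CACGTG) starts at position 167.
Wfl84II cuts after base 3 of each site, so after position 169.
The NotI site (GCGGCCGC) starts at position 147.
NotI cuts after base 2 of each site, so after position 148.
Combined cut positions: 148, 169.
Linear molecule, 2 cuts → 3 fragments:
  1–148 → 148 bp
  149–169 → 21 bp
  170–196 → 27 bp
Sorted largest to smallest: 148, 27, 21 bp.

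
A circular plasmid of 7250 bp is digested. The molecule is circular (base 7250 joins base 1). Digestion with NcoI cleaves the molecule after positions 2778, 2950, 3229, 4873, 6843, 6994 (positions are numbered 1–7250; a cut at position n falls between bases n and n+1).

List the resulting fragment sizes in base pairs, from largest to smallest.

Circular molecule, 6 cuts → 6 fragments:
  2950 − 2778 = 172 bp
  3229 − 2950 = 279 bp
  4873 − 3229 = 1644 bp
  6843 − 4873 = 1970 bp
  6994 − 6843 = 151 bp
  wrap: 7250 − 6994 + 2778 = 3034 bp
Sorted largest to smallest: 3034, 1970, 1644, 279, 172, 151 bp.

3034, 1970, 1644, 279, 172, 151 bp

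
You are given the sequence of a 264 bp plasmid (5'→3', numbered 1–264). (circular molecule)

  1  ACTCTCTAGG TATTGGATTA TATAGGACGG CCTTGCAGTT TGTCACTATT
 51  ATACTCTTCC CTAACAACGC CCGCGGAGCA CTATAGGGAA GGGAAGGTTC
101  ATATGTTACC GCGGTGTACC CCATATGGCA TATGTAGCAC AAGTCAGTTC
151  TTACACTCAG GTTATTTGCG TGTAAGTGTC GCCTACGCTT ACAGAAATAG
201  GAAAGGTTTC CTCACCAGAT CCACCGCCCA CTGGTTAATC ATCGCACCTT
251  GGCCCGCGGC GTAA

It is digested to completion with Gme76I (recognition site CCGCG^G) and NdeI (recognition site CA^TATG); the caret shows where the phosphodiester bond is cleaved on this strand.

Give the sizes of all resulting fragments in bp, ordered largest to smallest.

128, 81, 26, 12, 10, 7 bp

Gme76I sites (CCGCGG) start at positions 71, 109, 254.
Gme76I cuts after base 5 of each site (before the last base), so after positions 75, 113, 258.
NdeI sites (CATATG) start at positions 100, 122, 129.
NdeI cuts after base 2 of each site, so after positions 101, 123, 130.
Combined cut positions: 75, 101, 113, 123, 130, 258.
Circular molecule, 6 cuts → 6 fragments:
  76–101 → 26 bp
  102–113 → 12 bp
  114–123 → 10 bp
  124–130 → 7 bp
  131–258 → 128 bp
  259–264 then 1–75 → 6 + 75 = 81 bp
Sorted largest to smallest: 128, 81, 26, 12, 10, 7 bp.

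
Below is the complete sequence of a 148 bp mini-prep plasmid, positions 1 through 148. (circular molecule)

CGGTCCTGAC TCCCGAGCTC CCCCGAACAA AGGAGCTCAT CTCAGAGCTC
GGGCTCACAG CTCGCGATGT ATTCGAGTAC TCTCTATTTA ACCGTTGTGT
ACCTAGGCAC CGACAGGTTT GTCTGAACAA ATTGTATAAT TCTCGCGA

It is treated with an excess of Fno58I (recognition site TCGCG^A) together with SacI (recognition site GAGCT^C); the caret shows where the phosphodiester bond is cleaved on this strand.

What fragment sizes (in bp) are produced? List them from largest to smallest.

Fno58I sites (TCGCGA) start at positions 62, 143.
Fno58I cuts after base 5 of each site (before the last base), so after positions 66, 147.
SacI sites (GAGCTC) start at positions 15, 33, 45.
SacI cuts after base 5 of each site (before the last base), so after positions 19, 37, 49.
Combined cut positions: 19, 37, 49, 66, 147.
Circular molecule, 5 cuts → 5 fragments:
  20–37 → 18 bp
  38–49 → 12 bp
  50–66 → 17 bp
  67–147 → 81 bp
  148–148 then 1–19 → 1 + 19 = 20 bp
Sorted largest to smallest: 81, 20, 18, 17, 12 bp.

81, 20, 18, 17, 12 bp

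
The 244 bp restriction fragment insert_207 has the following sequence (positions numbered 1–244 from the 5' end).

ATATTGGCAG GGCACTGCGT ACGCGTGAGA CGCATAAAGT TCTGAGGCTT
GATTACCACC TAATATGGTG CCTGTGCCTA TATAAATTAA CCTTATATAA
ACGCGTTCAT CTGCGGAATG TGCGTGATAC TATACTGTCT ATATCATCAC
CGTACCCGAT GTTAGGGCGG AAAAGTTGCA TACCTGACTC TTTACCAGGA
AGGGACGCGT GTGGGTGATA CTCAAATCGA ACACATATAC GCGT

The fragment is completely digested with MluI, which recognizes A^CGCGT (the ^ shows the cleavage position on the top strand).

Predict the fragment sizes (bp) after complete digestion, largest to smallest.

104, 80, 34, 21, 5 bp

MluI sites (ACGCGT) start at positions 21, 101, 205, 239.
MluI cuts after the first base of each site, so after positions 21, 101, 205, 239.
Linear molecule, 4 cuts → 5 fragments:
  1–21 → 21 bp
  22–101 → 80 bp
  102–205 → 104 bp
  206–239 → 34 bp
  240–244 → 5 bp
Sorted largest to smallest: 104, 80, 34, 21, 5 bp.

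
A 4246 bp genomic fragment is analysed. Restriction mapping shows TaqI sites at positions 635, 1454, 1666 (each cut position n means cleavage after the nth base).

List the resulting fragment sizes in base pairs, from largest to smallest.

2580, 819, 635, 212 bp

Linear molecule, 3 cuts → 4 fragments:
  635 − 0 = 635 bp
  1454 − 635 = 819 bp
  1666 − 1454 = 212 bp
  4246 − 1666 = 2580 bp
Sorted largest to smallest: 2580, 819, 635, 212 bp.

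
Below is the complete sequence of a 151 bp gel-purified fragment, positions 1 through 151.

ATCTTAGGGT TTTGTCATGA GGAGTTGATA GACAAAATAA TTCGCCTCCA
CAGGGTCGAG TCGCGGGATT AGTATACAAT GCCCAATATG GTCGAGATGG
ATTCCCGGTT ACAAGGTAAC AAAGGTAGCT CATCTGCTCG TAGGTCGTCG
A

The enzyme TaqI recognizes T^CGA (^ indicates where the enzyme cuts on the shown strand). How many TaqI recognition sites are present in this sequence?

TCGA occurs starting at positions 56, 92, 148.
TaqI cuts at 3 sites.

3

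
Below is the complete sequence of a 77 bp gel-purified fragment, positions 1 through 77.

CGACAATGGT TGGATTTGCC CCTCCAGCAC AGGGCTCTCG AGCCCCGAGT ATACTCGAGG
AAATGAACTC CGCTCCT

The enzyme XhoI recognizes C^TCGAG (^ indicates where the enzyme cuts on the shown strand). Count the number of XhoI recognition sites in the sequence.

2

CTCGAG occurs starting at positions 37, 54.
XhoI cuts at 2 sites.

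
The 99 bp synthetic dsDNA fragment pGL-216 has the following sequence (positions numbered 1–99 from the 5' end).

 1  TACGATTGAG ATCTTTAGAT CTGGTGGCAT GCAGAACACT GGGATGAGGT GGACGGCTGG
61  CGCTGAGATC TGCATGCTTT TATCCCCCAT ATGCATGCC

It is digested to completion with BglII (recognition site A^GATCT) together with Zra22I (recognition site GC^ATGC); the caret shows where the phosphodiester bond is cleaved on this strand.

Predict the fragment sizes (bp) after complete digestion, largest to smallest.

BglII sites (AGATCT) start at positions 9, 17, 66.
BglII cuts after the first base of each site, so after positions 9, 17, 66.
Zra22I sites (GCATGC) start at positions 27, 72, 93.
Zra22I cuts after base 2 of each site, so after positions 28, 73, 94.
Combined cut positions: 9, 17, 28, 66, 73, 94.
Linear molecule, 6 cuts → 7 fragments:
  1–9 → 9 bp
  10–17 → 8 bp
  18–28 → 11 bp
  29–66 → 38 bp
  67–73 → 7 bp
  74–94 → 21 bp
  95–99 → 5 bp
Sorted largest to smallest: 38, 21, 11, 9, 8, 7, 5 bp.

38, 21, 11, 9, 8, 7, 5 bp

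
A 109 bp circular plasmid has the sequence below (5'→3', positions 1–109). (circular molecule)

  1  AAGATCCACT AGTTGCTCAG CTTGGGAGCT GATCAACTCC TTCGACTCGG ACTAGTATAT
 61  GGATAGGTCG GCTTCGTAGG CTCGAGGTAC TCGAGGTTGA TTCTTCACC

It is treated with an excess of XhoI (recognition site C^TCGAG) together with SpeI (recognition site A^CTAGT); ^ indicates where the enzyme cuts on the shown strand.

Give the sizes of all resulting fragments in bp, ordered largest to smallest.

43, 30, 27, 9 bp

XhoI sites (CTCGAG) start at positions 81, 90.
XhoI cuts after the first base of each site, so after positions 81, 90.
SpeI sites (ACTAGT) start at positions 8, 51.
SpeI cuts after the first base of each site, so after positions 8, 51.
Combined cut positions: 8, 51, 81, 90.
Circular molecule, 4 cuts → 4 fragments:
  9–51 → 43 bp
  52–81 → 30 bp
  82–90 → 9 bp
  91–109 then 1–8 → 19 + 8 = 27 bp
Sorted largest to smallest: 43, 30, 27, 9 bp.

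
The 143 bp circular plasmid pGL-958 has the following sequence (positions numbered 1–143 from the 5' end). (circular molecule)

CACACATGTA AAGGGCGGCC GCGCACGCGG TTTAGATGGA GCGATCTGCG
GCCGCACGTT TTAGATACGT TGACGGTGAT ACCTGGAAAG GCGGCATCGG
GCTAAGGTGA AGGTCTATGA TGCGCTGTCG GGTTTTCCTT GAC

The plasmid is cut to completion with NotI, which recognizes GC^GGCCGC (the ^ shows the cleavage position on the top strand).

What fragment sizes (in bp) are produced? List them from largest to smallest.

110, 33 bp

NotI sites (GCGGCCGC) start at positions 15, 48.
NotI cuts after base 2 of each site, so after positions 16, 49.
Circular molecule, 2 cuts → 2 fragments:
  17–49 → 33 bp
  50–143 then 1–16 → 94 + 16 = 110 bp
Sorted largest to smallest: 110, 33 bp.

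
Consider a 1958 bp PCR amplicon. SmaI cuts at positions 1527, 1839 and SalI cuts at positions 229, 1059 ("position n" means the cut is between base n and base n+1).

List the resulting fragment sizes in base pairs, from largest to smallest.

830, 468, 312, 229, 119 bp

Combined cut positions (sorted): 229, 1059, 1527, 1839.
Linear molecule, 4 cuts → 5 fragments:
  229 − 0 = 229 bp
  1059 − 229 = 830 bp
  1527 − 1059 = 468 bp
  1839 − 1527 = 312 bp
  1958 − 1839 = 119 bp
Sorted largest to smallest: 830, 468, 312, 229, 119 bp.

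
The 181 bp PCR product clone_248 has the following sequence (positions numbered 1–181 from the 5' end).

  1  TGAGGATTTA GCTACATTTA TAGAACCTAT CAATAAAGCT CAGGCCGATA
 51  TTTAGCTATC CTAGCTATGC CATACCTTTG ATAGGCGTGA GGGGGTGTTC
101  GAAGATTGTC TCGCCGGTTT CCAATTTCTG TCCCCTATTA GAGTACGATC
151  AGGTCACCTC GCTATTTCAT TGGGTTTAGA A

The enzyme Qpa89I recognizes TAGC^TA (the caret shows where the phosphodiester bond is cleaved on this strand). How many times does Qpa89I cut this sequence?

3

TAGCTA occurs starting at positions 9, 53, 62.
Qpa89I cuts at 3 sites.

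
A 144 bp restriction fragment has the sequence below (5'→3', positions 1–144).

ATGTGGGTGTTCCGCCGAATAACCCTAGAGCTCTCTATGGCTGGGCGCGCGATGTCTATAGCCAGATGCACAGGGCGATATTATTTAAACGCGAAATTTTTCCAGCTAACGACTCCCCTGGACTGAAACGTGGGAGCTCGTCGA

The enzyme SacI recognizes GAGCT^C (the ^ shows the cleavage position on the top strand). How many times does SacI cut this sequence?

2

GAGCTC occurs starting at positions 28, 134.
SacI cuts at 2 sites.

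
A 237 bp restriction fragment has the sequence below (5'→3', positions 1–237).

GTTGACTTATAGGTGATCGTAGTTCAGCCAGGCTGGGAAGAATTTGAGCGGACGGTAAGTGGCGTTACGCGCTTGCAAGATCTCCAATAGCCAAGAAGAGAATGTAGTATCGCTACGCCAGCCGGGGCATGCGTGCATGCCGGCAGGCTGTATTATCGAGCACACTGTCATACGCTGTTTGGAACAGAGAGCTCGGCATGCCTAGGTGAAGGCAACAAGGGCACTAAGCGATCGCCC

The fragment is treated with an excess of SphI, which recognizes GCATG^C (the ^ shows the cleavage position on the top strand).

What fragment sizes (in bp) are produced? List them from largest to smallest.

SphI sites (GCATGC) start at positions 127, 135, 196.
SphI cuts after base 5 of each site (before the last base), so after positions 131, 139, 200.
Linear molecule, 3 cuts → 4 fragments:
  1–131 → 131 bp
  132–139 → 8 bp
  140–200 → 61 bp
  201–237 → 37 bp
Sorted largest to smallest: 131, 61, 37, 8 bp.

131, 61, 37, 8 bp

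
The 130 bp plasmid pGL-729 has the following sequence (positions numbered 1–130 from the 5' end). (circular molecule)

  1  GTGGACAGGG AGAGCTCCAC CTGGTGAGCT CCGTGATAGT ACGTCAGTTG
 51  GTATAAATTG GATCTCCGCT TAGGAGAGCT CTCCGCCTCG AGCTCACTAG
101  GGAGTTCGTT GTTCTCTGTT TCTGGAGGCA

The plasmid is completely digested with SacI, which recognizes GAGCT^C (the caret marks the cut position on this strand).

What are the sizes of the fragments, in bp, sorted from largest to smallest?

52, 50, 14, 14 bp

SacI sites (GAGCTC) start at positions 12, 26, 76, 90.
SacI cuts after base 5 of each site (before the last base), so after positions 16, 30, 80, 94.
Circular molecule, 4 cuts → 4 fragments:
  17–30 → 14 bp
  31–80 → 50 bp
  81–94 → 14 bp
  95–130 then 1–16 → 36 + 16 = 52 bp
Sorted largest to smallest: 52, 50, 14, 14 bp.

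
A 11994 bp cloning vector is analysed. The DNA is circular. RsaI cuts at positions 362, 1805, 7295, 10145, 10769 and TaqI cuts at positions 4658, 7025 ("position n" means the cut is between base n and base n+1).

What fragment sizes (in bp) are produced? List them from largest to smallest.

Combined cut positions (sorted): 362, 1805, 4658, 7025, 7295, 10145, 10769.
Circular molecule, 7 cuts → 7 fragments:
  1805 − 362 = 1443 bp
  4658 − 1805 = 2853 bp
  7025 − 4658 = 2367 bp
  7295 − 7025 = 270 bp
  10145 − 7295 = 2850 bp
  10769 − 10145 = 624 bp
  wrap: 11994 − 10769 + 362 = 1587 bp
Sorted largest to smallest: 2853, 2850, 2367, 1587, 1443, 624, 270 bp.

2853, 2850, 2367, 1587, 1443, 624, 270 bp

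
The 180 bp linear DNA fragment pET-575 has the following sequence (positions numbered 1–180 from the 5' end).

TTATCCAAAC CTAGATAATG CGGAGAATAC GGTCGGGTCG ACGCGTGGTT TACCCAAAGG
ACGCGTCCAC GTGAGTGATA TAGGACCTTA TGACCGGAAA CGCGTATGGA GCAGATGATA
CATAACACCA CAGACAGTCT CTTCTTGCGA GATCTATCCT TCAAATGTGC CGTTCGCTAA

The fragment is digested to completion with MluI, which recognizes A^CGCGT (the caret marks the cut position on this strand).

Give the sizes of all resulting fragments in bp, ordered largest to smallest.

MluI sites (ACGCGT) start at positions 41, 61, 100.
MluI cuts after the first base of each site, so after positions 41, 61, 100.
Linear molecule, 3 cuts → 4 fragments:
  1–41 → 41 bp
  42–61 → 20 bp
  62–100 → 39 bp
  101–180 → 80 bp
Sorted largest to smallest: 80, 41, 39, 20 bp.

80, 41, 39, 20 bp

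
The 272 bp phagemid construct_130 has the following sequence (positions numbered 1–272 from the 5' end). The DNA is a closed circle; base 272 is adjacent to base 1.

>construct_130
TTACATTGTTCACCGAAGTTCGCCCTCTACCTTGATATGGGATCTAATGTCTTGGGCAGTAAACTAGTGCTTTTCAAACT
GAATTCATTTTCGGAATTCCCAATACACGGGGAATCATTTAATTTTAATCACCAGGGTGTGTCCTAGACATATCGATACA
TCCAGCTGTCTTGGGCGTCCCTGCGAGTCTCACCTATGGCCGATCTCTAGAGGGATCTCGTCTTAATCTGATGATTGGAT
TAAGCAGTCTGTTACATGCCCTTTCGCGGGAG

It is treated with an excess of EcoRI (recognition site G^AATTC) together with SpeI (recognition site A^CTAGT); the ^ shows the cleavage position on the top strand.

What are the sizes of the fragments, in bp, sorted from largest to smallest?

241, 18, 13 bp

EcoRI sites (GAATTC) start at positions 81, 94.
EcoRI cuts after the first base of each site, so after positions 81, 94.
The SpeI site (ACTAGT) starts at position 63.
SpeI cuts after the first base of each site, so after position 63.
Combined cut positions: 63, 81, 94.
Circular molecule, 3 cuts → 3 fragments:
  64–81 → 18 bp
  82–94 → 13 bp
  95–272 then 1–63 → 178 + 63 = 241 bp
Sorted largest to smallest: 241, 18, 13 bp.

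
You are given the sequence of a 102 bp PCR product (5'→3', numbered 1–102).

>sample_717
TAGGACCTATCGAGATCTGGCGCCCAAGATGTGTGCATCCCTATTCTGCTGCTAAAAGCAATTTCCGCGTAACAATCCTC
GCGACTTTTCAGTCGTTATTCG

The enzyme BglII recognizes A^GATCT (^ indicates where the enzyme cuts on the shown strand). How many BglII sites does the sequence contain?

1

AGATCT occurs starting at position 13.
BglII cuts at 1 site.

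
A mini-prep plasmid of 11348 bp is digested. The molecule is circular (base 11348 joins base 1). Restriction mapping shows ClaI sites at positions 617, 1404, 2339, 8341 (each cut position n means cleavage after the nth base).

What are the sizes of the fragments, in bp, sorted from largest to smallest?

Circular molecule, 4 cuts → 4 fragments:
  1404 − 617 = 787 bp
  2339 − 1404 = 935 bp
  8341 − 2339 = 6002 bp
  wrap: 11348 − 8341 + 617 = 3624 bp
Sorted largest to smallest: 6002, 3624, 935, 787 bp.

6002, 3624, 935, 787 bp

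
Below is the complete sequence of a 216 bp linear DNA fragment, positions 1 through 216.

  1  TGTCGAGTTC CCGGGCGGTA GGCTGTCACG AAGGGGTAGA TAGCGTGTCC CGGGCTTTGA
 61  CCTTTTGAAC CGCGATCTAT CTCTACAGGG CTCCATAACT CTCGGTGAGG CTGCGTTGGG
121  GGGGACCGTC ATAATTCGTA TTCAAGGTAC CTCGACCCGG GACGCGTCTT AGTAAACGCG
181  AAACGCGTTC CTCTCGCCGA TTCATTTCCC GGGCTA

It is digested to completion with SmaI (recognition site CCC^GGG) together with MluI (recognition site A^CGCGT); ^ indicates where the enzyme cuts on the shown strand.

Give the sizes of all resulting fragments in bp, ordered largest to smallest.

SmaI sites (CCCGGG) start at positions 10, 49, 156, 208.
SmaI cuts after base 3 of each site, so after positions 12, 51, 158, 210.
MluI sites (ACGCGT) start at positions 162, 183.
MluI cuts after the first base of each site, so after positions 162, 183.
Combined cut positions: 12, 51, 158, 162, 183, 210.
Linear molecule, 6 cuts → 7 fragments:
  1–12 → 12 bp
  13–51 → 39 bp
  52–158 → 107 bp
  159–162 → 4 bp
  163–183 → 21 bp
  184–210 → 27 bp
  211–216 → 6 bp
Sorted largest to smallest: 107, 39, 27, 21, 12, 6, 4 bp.

107, 39, 27, 21, 12, 6, 4 bp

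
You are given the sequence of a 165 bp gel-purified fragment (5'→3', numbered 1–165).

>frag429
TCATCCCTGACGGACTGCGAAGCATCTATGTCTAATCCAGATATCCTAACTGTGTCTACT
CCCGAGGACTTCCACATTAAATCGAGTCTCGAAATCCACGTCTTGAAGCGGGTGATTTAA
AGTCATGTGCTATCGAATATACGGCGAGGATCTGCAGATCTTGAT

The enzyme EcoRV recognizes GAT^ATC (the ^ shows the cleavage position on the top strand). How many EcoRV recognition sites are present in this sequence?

GATATC occurs starting at position 40.
EcoRV cuts at 1 site.

1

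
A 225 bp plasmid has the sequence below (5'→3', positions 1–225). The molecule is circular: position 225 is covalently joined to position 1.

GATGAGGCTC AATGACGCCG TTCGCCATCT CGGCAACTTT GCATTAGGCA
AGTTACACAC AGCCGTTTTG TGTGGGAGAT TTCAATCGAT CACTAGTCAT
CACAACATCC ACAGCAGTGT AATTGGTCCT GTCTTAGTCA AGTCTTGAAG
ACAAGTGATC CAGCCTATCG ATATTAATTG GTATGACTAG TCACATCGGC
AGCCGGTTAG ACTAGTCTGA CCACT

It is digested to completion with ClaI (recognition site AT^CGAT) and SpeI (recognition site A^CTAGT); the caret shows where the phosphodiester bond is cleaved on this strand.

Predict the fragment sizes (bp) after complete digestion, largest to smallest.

ClaI sites (ATCGAT) start at positions 85, 167.
ClaI cuts after base 2 of each site, so after positions 86, 168.
SpeI sites (ACTAGT) start at positions 92, 186, 211.
SpeI cuts after the first base of each site, so after positions 92, 186, 211.
Combined cut positions: 86, 92, 168, 186, 211.
Circular molecule, 5 cuts → 5 fragments:
  87–92 → 6 bp
  93–168 → 76 bp
  169–186 → 18 bp
  187–211 → 25 bp
  212–225 then 1–86 → 14 + 86 = 100 bp
Sorted largest to smallest: 100, 76, 25, 18, 6 bp.

100, 76, 25, 18, 6 bp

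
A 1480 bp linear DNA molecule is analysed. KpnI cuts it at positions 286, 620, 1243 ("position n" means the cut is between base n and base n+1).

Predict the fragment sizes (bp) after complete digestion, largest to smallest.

623, 334, 286, 237 bp

Linear molecule, 3 cuts → 4 fragments:
  286 − 0 = 286 bp
  620 − 286 = 334 bp
  1243 − 620 = 623 bp
  1480 − 1243 = 237 bp
Sorted largest to smallest: 623, 334, 286, 237 bp.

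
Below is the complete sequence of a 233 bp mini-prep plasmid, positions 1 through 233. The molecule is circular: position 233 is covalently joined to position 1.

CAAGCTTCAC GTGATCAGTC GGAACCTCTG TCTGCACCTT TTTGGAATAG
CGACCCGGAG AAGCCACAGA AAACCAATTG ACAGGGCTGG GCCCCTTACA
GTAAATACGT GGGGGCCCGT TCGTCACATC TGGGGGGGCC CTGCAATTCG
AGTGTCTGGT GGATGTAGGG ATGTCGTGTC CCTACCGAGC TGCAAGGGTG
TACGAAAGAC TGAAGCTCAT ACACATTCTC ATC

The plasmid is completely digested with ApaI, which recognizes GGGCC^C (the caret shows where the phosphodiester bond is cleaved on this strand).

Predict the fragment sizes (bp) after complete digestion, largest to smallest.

186, 24, 23 bp

ApaI sites (GGGCCC) start at positions 89, 113, 136.
ApaI cuts after base 5 of each site (before the last base), so after positions 93, 117, 140.
Circular molecule, 3 cuts → 3 fragments:
  94–117 → 24 bp
  118–140 → 23 bp
  141–233 then 1–93 → 93 + 93 = 186 bp
Sorted largest to smallest: 186, 24, 23 bp.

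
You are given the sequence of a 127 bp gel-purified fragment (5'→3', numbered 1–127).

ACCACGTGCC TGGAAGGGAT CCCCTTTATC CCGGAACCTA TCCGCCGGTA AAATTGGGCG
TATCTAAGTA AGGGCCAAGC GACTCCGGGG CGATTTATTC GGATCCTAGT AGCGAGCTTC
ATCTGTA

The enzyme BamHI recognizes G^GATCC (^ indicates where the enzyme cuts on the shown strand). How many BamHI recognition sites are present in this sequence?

2

GGATCC occurs starting at positions 17, 101.
BamHI cuts at 2 sites.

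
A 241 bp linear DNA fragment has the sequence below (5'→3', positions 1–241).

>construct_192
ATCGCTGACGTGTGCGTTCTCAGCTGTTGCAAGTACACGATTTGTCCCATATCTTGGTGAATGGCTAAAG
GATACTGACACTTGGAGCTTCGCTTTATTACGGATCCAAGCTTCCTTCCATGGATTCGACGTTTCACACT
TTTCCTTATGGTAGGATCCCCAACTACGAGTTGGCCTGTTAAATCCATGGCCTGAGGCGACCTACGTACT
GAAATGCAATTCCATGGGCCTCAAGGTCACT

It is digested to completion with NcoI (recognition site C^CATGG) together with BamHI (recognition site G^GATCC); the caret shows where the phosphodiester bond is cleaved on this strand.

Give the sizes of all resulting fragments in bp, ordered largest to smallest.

NcoI sites (CCATGG) start at positions 118, 185, 222.
NcoI cuts after the first base of each site, so after positions 118, 185, 222.
BamHI sites (GGATCC) start at positions 102, 154.
BamHI cuts after the first base of each site, so after positions 102, 154.
Combined cut positions: 102, 118, 154, 185, 222.
Linear molecule, 5 cuts → 6 fragments:
  1–102 → 102 bp
  103–118 → 16 bp
  119–154 → 36 bp
  155–185 → 31 bp
  186–222 → 37 bp
  223–241 → 19 bp
Sorted largest to smallest: 102, 37, 36, 31, 19, 16 bp.

102, 37, 36, 31, 19, 16 bp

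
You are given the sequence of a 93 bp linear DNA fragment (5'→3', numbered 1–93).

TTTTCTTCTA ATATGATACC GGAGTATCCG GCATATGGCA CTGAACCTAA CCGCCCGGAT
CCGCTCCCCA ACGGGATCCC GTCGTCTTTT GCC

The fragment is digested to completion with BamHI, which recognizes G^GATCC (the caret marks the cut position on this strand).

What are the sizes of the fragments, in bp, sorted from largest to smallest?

BamHI sites (GGATCC) start at positions 57, 74.
BamHI cuts after the first base of each site, so after positions 57, 74.
Linear molecule, 2 cuts → 3 fragments:
  1–57 → 57 bp
  58–74 → 17 bp
  75–93 → 19 bp
Sorted largest to smallest: 57, 19, 17 bp.

57, 19, 17 bp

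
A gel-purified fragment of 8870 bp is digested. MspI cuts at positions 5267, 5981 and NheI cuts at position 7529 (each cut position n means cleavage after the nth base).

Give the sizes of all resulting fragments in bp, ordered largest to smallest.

5267, 1548, 1341, 714 bp

Combined cut positions (sorted): 5267, 5981, 7529.
Linear molecule, 3 cuts → 4 fragments:
  5267 − 0 = 5267 bp
  5981 − 5267 = 714 bp
  7529 − 5981 = 1548 bp
  8870 − 7529 = 1341 bp
Sorted largest to smallest: 5267, 1548, 1341, 714 bp.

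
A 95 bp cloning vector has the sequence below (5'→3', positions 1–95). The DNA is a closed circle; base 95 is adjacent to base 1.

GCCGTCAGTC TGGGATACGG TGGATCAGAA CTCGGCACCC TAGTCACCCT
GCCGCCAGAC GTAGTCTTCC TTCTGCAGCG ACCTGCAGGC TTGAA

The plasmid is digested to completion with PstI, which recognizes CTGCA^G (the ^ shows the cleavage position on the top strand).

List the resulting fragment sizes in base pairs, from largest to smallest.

85, 10 bp

PstI sites (CTGCAG) start at positions 73, 83.
PstI cuts after base 5 of each site (before the last base), so after positions 77, 87.
Circular molecule, 2 cuts → 2 fragments:
  78–87 → 10 bp
  88–95 then 1–77 → 8 + 77 = 85 bp
Sorted largest to smallest: 85, 10 bp.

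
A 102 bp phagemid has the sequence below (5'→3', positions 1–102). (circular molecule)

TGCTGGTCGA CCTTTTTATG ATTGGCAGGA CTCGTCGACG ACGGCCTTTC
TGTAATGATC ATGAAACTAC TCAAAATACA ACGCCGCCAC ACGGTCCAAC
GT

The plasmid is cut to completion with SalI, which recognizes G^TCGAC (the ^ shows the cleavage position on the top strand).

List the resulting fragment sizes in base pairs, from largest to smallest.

SalI sites (GTCGAC) start at positions 6, 34.
SalI cuts after the first base of each site, so after positions 6, 34.
Circular molecule, 2 cuts → 2 fragments:
  7–34 → 28 bp
  35–102 then 1–6 → 68 + 6 = 74 bp
Sorted largest to smallest: 74, 28 bp.

74, 28 bp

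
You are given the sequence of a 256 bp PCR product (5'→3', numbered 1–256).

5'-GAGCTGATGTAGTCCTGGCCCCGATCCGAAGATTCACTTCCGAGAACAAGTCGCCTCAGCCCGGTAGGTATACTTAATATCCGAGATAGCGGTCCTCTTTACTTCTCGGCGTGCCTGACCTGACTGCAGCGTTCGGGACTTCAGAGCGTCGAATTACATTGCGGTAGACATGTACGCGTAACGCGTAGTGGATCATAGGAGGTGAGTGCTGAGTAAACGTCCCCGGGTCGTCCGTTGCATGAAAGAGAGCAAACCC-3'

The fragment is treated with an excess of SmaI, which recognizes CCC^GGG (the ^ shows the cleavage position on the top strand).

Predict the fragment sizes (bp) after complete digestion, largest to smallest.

The SmaI site (CCCGGG) starts at position 222.
SmaI cuts after base 3 of each site, so after position 224.
Linear molecule, 1 cut → 2 fragments:
  1–224 → 224 bp
  225–256 → 32 bp
Sorted largest to smallest: 224, 32 bp.

224, 32 bp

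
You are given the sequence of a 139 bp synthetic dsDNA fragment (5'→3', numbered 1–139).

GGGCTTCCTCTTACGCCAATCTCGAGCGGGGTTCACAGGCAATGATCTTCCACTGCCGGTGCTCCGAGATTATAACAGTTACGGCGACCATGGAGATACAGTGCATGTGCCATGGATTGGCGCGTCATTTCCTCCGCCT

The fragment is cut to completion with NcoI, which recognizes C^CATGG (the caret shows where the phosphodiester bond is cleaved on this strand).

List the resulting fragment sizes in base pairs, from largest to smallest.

88, 29, 22 bp

NcoI sites (CCATGG) start at positions 88, 110.
NcoI cuts after the first base of each site, so after positions 88, 110.
Linear molecule, 2 cuts → 3 fragments:
  1–88 → 88 bp
  89–110 → 22 bp
  111–139 → 29 bp
Sorted largest to smallest: 88, 29, 22 bp.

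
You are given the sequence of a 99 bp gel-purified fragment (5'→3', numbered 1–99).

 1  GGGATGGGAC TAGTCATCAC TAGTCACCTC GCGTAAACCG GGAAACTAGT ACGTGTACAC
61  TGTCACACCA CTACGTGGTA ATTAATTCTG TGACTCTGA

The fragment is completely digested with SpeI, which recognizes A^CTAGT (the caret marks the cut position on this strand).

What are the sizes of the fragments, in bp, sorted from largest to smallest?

SpeI sites (ACTAGT) start at positions 9, 19, 45.
SpeI cuts after the first base of each site, so after positions 9, 19, 45.
Linear molecule, 3 cuts → 4 fragments:
  1–9 → 9 bp
  10–19 → 10 bp
  20–45 → 26 bp
  46–99 → 54 bp
Sorted largest to smallest: 54, 26, 10, 9 bp.

54, 26, 10, 9 bp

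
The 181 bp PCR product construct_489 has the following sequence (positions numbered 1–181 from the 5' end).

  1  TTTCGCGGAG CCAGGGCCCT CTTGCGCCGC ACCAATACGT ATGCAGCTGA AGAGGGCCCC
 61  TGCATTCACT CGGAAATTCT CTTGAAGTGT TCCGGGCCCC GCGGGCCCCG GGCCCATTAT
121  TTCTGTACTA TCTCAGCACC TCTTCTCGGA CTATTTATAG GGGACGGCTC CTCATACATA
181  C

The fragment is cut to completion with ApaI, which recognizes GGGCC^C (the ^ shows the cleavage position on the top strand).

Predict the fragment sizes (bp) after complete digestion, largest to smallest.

ApaI sites (GGGCCC) start at positions 14, 54, 94, 103, 110.
ApaI cuts after base 5 of each site (before the last base), so after positions 18, 58, 98, 107, 114.
Linear molecule, 5 cuts → 6 fragments:
  1–18 → 18 bp
  19–58 → 40 bp
  59–98 → 40 bp
  99–107 → 9 bp
  108–114 → 7 bp
  115–181 → 67 bp
Sorted largest to smallest: 67, 40, 40, 18, 9, 7 bp.

67, 40, 40, 18, 9, 7 bp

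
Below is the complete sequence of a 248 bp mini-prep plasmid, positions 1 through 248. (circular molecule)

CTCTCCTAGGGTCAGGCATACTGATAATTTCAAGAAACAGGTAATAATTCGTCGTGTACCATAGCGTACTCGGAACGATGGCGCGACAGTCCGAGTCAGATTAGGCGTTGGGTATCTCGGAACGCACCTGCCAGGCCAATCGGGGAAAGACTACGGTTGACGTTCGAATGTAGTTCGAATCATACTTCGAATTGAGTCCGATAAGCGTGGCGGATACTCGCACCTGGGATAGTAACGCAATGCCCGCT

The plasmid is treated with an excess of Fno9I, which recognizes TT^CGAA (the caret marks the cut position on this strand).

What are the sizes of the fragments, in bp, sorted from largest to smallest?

Fno9I sites (TTCGAA) start at positions 163, 174, 186.
Fno9I cuts after base 2 of each site, so after positions 164, 175, 187.
Circular molecule, 3 cuts → 3 fragments:
  165–175 → 11 bp
  176–187 → 12 bp
  188–248 then 1–164 → 61 + 164 = 225 bp
Sorted largest to smallest: 225, 12, 11 bp.

225, 12, 11 bp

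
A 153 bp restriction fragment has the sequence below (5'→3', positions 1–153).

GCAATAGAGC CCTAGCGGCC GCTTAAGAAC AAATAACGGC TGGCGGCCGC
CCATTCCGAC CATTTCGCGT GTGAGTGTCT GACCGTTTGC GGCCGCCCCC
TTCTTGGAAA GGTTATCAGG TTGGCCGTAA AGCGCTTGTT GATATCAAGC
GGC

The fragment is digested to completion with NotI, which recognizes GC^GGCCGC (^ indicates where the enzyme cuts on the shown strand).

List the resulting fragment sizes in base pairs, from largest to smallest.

63, 46, 28, 16 bp

NotI sites (GCGGCCGC) start at positions 15, 43, 89.
NotI cuts after base 2 of each site, so after positions 16, 44, 90.
Linear molecule, 3 cuts → 4 fragments:
  1–16 → 16 bp
  17–44 → 28 bp
  45–90 → 46 bp
  91–153 → 63 bp
Sorted largest to smallest: 63, 46, 28, 16 bp.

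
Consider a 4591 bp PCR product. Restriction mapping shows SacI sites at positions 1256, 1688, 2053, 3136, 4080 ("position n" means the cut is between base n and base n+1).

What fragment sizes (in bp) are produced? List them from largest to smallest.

1256, 1083, 944, 511, 432, 365 bp

Linear molecule, 5 cuts → 6 fragments:
  1256 − 0 = 1256 bp
  1688 − 1256 = 432 bp
  2053 − 1688 = 365 bp
  3136 − 2053 = 1083 bp
  4080 − 3136 = 944 bp
  4591 − 4080 = 511 bp
Sorted largest to smallest: 1256, 1083, 944, 511, 432, 365 bp.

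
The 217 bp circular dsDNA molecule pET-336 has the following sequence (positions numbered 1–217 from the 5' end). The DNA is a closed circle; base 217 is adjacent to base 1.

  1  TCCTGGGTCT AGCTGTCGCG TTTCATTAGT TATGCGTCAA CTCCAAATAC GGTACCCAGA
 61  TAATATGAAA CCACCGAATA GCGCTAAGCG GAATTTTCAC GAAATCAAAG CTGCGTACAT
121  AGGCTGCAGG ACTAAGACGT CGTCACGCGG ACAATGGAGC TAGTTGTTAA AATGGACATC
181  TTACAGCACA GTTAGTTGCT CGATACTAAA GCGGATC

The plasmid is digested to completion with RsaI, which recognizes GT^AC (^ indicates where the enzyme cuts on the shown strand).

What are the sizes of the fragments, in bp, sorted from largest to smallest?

RsaI sites (GTAC) start at positions 52, 115.
RsaI cuts after base 2 of each site, so after positions 53, 116.
Circular molecule, 2 cuts → 2 fragments:
  54–116 → 63 bp
  117–217 then 1–53 → 101 + 53 = 154 bp
Sorted largest to smallest: 154, 63 bp.

154, 63 bp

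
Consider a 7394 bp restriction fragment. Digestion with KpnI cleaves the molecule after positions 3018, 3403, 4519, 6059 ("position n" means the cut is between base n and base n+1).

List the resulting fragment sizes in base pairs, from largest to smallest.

3018, 1540, 1335, 1116, 385 bp

Linear molecule, 4 cuts → 5 fragments:
  3018 − 0 = 3018 bp
  3403 − 3018 = 385 bp
  4519 − 3403 = 1116 bp
  6059 − 4519 = 1540 bp
  7394 − 6059 = 1335 bp
Sorted largest to smallest: 3018, 1540, 1335, 1116, 385 bp.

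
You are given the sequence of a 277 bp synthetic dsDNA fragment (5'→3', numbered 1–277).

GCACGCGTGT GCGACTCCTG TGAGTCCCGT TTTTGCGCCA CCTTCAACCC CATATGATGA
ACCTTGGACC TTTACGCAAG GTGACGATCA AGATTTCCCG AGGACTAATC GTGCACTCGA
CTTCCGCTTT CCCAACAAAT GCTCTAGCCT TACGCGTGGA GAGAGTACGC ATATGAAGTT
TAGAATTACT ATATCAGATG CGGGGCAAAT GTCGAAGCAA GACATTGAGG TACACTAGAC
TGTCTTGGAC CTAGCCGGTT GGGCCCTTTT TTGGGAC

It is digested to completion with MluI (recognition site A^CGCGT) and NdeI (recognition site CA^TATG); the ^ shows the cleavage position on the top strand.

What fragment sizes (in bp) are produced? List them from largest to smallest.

106, 100, 49, 19, 3 bp

MluI sites (ACGCGT) start at positions 3, 152.
MluI cuts after the first base of each site, so after positions 3, 152.
NdeI sites (CATATG) start at positions 51, 170.
NdeI cuts after base 2 of each site, so after positions 52, 171.
Combined cut positions: 3, 52, 152, 171.
Linear molecule, 4 cuts → 5 fragments:
  1–3 → 3 bp
  4–52 → 49 bp
  53–152 → 100 bp
  153–171 → 19 bp
  172–277 → 106 bp
Sorted largest to smallest: 106, 100, 49, 19, 3 bp.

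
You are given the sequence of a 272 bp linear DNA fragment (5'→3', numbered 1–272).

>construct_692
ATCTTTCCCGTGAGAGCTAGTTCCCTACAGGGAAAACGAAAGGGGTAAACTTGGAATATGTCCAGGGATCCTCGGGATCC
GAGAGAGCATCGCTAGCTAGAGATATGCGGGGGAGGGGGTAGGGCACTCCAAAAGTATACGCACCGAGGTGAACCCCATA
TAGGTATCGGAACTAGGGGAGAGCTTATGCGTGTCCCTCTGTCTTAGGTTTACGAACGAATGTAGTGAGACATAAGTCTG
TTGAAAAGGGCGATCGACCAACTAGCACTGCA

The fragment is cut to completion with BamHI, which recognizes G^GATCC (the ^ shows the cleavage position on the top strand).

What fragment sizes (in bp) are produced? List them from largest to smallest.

197, 66, 9 bp

BamHI sites (GGATCC) start at positions 66, 75.
BamHI cuts after the first base of each site, so after positions 66, 75.
Linear molecule, 2 cuts → 3 fragments:
  1–66 → 66 bp
  67–75 → 9 bp
  76–272 → 197 bp
Sorted largest to smallest: 197, 66, 9 bp.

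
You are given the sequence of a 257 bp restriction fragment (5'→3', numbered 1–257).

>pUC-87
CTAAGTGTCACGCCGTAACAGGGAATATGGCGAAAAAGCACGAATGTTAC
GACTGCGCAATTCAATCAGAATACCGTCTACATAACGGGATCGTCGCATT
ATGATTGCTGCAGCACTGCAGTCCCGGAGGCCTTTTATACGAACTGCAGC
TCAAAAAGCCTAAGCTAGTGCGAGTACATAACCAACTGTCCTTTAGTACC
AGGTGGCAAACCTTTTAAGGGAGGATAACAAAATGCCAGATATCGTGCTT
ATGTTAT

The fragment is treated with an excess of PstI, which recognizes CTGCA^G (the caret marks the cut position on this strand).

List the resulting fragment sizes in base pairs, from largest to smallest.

PstI sites (CTGCAG) start at positions 108, 116, 144.
PstI cuts after base 5 of each site (before the last base), so after positions 112, 120, 148.
Linear molecule, 3 cuts → 4 fragments:
  1–112 → 112 bp
  113–120 → 8 bp
  121–148 → 28 bp
  149–257 → 109 bp
Sorted largest to smallest: 112, 109, 28, 8 bp.

112, 109, 28, 8 bp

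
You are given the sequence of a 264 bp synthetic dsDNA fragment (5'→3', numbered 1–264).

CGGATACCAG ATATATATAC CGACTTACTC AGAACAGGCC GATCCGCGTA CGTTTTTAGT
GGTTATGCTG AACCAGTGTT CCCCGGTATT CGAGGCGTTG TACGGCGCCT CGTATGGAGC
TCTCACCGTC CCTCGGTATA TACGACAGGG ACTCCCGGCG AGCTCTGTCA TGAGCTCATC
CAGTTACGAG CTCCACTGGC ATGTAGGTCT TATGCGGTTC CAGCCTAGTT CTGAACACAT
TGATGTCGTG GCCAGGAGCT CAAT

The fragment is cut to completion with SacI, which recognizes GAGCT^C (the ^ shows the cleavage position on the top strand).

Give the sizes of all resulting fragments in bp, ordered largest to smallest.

121, 68, 43, 16, 12, 4 bp

SacI sites (GAGCTC) start at positions 117, 160, 172, 188, 256.
SacI cuts after base 5 of each site (before the last base), so after positions 121, 164, 176, 192, 260.
Linear molecule, 5 cuts → 6 fragments:
  1–121 → 121 bp
  122–164 → 43 bp
  165–176 → 12 bp
  177–192 → 16 bp
  193–260 → 68 bp
  261–264 → 4 bp
Sorted largest to smallest: 121, 68, 43, 16, 12, 4 bp.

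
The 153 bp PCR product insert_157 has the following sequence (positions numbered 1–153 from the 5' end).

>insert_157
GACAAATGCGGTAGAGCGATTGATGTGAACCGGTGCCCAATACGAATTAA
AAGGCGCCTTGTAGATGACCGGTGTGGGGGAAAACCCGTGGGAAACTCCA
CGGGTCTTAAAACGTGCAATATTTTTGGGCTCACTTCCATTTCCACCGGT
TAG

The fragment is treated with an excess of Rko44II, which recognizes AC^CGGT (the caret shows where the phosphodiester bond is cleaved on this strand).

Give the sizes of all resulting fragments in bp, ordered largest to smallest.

Rko44II sites (ACCGGT) start at positions 29, 68, 145.
Rko44II cuts after base 2 of each site, so after positions 30, 69, 146.
Linear molecule, 3 cuts → 4 fragments:
  1–30 → 30 bp
  31–69 → 39 bp
  70–146 → 77 bp
  147–153 → 7 bp
Sorted largest to smallest: 77, 39, 30, 7 bp.

77, 39, 30, 7 bp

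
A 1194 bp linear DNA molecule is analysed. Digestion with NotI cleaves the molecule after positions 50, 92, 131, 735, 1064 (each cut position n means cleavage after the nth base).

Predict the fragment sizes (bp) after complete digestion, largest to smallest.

Linear molecule, 5 cuts → 6 fragments:
  50 − 0 = 50 bp
  92 − 50 = 42 bp
  131 − 92 = 39 bp
  735 − 131 = 604 bp
  1064 − 735 = 329 bp
  1194 − 1064 = 130 bp
Sorted largest to smallest: 604, 329, 130, 50, 42, 39 bp.

604, 329, 130, 50, 42, 39 bp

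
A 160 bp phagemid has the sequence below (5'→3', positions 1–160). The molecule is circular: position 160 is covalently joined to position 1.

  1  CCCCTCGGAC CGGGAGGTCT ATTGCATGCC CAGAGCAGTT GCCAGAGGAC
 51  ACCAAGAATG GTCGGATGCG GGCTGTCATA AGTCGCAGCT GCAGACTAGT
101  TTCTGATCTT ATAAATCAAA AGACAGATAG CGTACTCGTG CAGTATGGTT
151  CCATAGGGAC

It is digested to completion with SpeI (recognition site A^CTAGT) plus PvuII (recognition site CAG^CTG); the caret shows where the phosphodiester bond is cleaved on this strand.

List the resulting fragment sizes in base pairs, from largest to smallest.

153, 7 bp

The SpeI site (ACTAGT) starts at position 95.
SpeI cuts after the first base of each site, so after position 95.
The PvuII site (CAGCTG) starts at position 86.
PvuII cuts after base 3 of each site, so after position 88.
Combined cut positions: 88, 95.
Circular molecule, 2 cuts → 2 fragments:
  89–95 → 7 bp
  96–160 then 1–88 → 65 + 88 = 153 bp
Sorted largest to smallest: 153, 7 bp.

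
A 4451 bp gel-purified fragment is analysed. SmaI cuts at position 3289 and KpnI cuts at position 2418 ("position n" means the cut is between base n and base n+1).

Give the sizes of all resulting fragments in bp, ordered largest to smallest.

Combined cut positions (sorted): 2418, 3289.
Linear molecule, 2 cuts → 3 fragments:
  2418 − 0 = 2418 bp
  3289 − 2418 = 871 bp
  4451 − 3289 = 1162 bp
Sorted largest to smallest: 2418, 1162, 871 bp.

2418, 1162, 871 bp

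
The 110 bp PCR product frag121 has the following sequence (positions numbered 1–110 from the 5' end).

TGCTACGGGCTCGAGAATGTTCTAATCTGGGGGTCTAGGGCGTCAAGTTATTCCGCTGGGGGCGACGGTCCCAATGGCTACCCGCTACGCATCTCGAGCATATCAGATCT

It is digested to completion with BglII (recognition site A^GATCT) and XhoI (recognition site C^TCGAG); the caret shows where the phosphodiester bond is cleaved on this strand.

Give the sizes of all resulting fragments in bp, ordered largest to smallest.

The BglII site (AGATCT) starts at position 105.
BglII cuts after the first base of each site, so after position 105.
XhoI sites (CTCGAG) start at positions 10, 93.
XhoI cuts after the first base of each site, so after positions 10, 93.
Combined cut positions: 10, 93, 105.
Linear molecule, 3 cuts → 4 fragments:
  1–10 → 10 bp
  11–93 → 83 bp
  94–105 → 12 bp
  106–110 → 5 bp
Sorted largest to smallest: 83, 12, 10, 5 bp.

83, 12, 10, 5 bp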